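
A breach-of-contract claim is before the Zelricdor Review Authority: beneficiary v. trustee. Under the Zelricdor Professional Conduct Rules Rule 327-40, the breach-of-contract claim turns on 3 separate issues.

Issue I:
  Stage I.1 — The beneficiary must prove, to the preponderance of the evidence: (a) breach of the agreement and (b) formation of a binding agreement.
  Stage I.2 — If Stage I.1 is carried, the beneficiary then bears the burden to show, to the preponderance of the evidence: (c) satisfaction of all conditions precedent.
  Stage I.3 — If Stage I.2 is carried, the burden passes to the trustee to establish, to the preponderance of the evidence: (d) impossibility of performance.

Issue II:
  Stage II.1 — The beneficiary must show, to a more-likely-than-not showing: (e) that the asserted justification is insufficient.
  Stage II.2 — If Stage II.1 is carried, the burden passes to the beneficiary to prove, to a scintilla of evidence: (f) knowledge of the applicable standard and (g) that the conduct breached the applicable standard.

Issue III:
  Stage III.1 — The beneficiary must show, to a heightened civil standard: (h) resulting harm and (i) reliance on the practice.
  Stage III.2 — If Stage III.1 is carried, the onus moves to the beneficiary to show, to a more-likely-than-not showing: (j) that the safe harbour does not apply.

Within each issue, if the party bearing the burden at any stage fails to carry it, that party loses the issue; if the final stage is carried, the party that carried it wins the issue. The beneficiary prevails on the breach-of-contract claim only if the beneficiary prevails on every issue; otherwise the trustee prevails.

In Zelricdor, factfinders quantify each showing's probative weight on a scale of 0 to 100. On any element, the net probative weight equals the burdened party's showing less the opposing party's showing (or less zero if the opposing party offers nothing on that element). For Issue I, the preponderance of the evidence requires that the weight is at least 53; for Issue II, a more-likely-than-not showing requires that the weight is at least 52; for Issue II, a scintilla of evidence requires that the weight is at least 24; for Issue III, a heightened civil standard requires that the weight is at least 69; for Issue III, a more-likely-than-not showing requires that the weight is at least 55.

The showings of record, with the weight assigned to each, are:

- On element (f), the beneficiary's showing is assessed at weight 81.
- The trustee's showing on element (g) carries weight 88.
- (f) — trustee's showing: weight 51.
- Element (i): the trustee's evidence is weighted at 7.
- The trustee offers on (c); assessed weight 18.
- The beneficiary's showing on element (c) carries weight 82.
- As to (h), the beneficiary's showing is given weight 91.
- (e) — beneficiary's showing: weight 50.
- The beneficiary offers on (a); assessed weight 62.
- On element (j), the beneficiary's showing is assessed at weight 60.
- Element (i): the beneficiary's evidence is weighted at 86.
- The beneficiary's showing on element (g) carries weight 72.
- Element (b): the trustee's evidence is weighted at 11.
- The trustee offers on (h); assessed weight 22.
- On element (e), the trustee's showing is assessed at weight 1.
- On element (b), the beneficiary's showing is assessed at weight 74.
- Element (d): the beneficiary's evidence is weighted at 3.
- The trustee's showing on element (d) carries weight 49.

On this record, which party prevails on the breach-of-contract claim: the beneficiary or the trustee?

trustee

— Issue I —
At Stage I.1 the beneficiary must meet the preponderance of the evidence (weight is at least 53): on (a) the weight is 62, ≥ 53, so (a) meets the standard; on (b) the weight is 74 less the opposing 11 gives net 63, which does reach 53, so (b) meets the standard.
  All elements met. The beneficiary retains the burden for Stage I.2.
At Stage I.2 the beneficiary must meet the preponderance of the evidence (weight is at least 53): on (c) the weight is 82 less the opposing 18 gives net 64, ≥ 53, so (c) meets the standard.
  Stage I.2 carried; the burden shifts to the trustee.
At Stage I.3 the trustee must meet the preponderance of the evidence (weight is at least 53): on (d) the weight is 49 less the opposing 3 gives net 46, < 53, so (d) does not meet the standard.
  The trustee does not carry Stage I.3.
The beneficiary prevails on this issue.
— Issue II —
Stage II.1 — burden on beneficiary; standard: a more-likely-than-not showing (weight is at least 52).
    (e): 50 − 1 = 49 < 52 [not met]
  The beneficiary does not carry Stage II.1.
The analysis ends at Stage II.1; the trustee prevails on this issue.
— Issue III —
Stage III.1 — burden on beneficiary; standard: a heightened civil standard (weight is at least 69).
    (h): 91 − 22 = 69 ≥ 69 [met]
    (i): 86 − 7 = 79 ≥ 69 [met]
  Stage III.1 is satisfied; the beneficiary continues to bear the burden.
Stage III.2 — burden on beneficiary; standard: a more-likely-than-not showing (weight is at least 55).
    (j): 60 ≥ 55 [met]
  Stage III.2 carried; the final stage is satisfied.
All stages carried — the beneficiary prevails on this issue.
Per-issue: Issue I → beneficiary; Issue II → trustee; Issue III → beneficiary. The beneficiary must prevail on every issue; overall, the trustee prevails.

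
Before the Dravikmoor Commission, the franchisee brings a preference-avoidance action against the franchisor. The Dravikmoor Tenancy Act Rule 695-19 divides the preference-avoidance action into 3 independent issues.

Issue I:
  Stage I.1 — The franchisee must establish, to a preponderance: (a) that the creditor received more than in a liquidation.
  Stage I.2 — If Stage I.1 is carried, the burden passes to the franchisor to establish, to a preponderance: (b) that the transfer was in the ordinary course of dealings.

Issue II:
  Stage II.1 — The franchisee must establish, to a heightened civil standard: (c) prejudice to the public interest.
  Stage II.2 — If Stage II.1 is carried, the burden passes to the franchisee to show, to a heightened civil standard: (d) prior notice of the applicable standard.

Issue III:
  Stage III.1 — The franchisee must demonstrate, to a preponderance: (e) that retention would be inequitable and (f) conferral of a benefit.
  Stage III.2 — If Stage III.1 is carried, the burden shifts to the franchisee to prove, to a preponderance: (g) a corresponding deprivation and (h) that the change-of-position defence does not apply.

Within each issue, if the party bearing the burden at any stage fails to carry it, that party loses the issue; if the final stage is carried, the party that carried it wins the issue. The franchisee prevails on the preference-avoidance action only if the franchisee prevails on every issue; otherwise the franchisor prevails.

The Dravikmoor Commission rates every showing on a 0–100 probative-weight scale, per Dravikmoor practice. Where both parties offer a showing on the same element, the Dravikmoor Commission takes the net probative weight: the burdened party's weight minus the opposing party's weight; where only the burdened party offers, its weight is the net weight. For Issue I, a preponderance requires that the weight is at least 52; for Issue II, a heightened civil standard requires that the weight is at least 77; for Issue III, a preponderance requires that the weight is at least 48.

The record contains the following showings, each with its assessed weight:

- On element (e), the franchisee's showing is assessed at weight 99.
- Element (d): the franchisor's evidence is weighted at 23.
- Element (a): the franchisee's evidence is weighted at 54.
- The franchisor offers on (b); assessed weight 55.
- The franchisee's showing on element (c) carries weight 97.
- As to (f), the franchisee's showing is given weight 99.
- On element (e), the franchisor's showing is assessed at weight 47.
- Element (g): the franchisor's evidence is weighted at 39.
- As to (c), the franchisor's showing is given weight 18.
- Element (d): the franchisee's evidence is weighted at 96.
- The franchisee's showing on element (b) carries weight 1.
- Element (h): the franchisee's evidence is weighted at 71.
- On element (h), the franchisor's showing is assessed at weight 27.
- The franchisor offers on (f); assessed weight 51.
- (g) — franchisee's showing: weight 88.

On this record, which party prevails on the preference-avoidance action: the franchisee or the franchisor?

franchisor

— Issue I —
At Stage I.1 the franchisee must meet a preponderance (weight is at least 52): on (a) the weight is 54, which does reach 52, so (a) meets the standard.
  Stage I.1 is satisfied; the onus moves to the franchisor.
At Stage I.2 the franchisor must meet a preponderance (weight is at least 52): on (b) the weight is 55 less the opposing 1 gives net 54, ≥ 52, so (b) meets the standard.
  The franchisor carries the last stage.
Every stage carried; the franchisor prevails on this issue.
— Issue II —
Stage II.1 (franchisee, a heightened civil standard, weight is at least 77): (c) net 97−18=79 ≥ 77 — meets.
  Stage II.1 carried; the burden remains with the franchisee.
Stage II.2 (franchisee, a heightened civil standard, weight is at least 77): (d) net 96−23=73 < 77 — fails.
  Not every element is met, so the franchisee fails to carry Stage II.2.
The analysis ends at Stage II.2; the franchisor prevails on this issue.
— Issue III —
Stage III.1 — burden on franchisee; standard: a preponderance (weight is at least 48).
    (e): 99 − 47 = 52 ≥ 48 [met]
    (f): 99 − 51 = 48 ≥ 48 [met]
  All elements met. The franchisee retains the burden for Stage III.2.
Stage III.2 — burden on franchisee; standard: a preponderance (weight is at least 48).
    (g): 88 − 39 = 49 ≥ 48 [met]
    (h): 71 − 27 = 44 < 48 [not met]
  Not every element is met, so the franchisee fails to carry Stage III.2.
So the franchisor prevails on this issue.
Per-issue: Issue I → franchisor; Issue II → franchisor; Issue III → franchisor. The franchisee must prevail on every issue; overall, the franchisor prevails.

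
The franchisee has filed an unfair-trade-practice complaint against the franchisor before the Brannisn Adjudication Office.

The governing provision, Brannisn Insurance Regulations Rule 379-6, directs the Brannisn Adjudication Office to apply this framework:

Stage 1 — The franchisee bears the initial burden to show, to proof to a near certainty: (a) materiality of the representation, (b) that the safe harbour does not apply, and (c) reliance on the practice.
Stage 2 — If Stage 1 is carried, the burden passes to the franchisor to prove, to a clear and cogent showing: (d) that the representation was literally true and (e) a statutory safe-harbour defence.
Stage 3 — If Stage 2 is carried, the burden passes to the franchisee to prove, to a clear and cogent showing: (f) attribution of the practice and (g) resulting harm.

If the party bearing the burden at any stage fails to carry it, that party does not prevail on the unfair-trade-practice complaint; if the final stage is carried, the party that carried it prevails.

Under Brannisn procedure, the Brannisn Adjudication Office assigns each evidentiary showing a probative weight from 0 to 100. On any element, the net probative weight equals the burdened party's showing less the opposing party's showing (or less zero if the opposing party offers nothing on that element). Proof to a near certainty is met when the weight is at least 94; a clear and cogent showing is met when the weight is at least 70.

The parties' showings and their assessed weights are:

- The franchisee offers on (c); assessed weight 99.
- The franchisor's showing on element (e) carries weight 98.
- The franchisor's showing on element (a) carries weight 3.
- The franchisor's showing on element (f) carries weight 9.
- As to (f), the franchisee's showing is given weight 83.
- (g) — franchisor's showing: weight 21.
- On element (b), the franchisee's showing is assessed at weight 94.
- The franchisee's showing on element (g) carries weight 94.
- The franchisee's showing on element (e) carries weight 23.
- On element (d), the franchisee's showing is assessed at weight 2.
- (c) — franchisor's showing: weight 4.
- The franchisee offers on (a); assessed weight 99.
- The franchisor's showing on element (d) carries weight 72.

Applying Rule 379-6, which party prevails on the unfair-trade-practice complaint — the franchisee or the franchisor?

At Stage 1 the franchisee must meet proof to a near certainty (weight is at least 94): on (a) the weight is 99 less the opposing 3 gives net 96, ≥ 94, so (a) meets the standard; on (b) the weight is 94, which does reach 94, so (b) meets the standard; on (c) the weight is 99 less the opposing 4 gives net 95, ≥ 94, so (c) meets the standard.
  The franchisee carries Stage 1; the franchisor now bears the burden.
At Stage 2 the franchisor must meet a clear and cogent showing (weight is at least 70): on (d) the weight is 72 less the opposing 2 gives net 70, which does reach 70, so (d) meets the standard; on (e) the weight is 98 less the opposing 23 gives net 75, ≥ 70, so (e) meets the standard.
  All elements met. The burden passes to the franchisee.
At Stage 3 the franchisee must meet a clear and cogent showing (weight is at least 70): on (f) the weight is 83 less the opposing 9 gives net 74, ≥ 70, so (f) meets the standard; on (g) the weight is 94 less the opposing 21 gives net 73, ≥ 70, so (g) meets the standard.
  All elements met at the final stage.
Every stage carried; the franchisee prevails.

franchisee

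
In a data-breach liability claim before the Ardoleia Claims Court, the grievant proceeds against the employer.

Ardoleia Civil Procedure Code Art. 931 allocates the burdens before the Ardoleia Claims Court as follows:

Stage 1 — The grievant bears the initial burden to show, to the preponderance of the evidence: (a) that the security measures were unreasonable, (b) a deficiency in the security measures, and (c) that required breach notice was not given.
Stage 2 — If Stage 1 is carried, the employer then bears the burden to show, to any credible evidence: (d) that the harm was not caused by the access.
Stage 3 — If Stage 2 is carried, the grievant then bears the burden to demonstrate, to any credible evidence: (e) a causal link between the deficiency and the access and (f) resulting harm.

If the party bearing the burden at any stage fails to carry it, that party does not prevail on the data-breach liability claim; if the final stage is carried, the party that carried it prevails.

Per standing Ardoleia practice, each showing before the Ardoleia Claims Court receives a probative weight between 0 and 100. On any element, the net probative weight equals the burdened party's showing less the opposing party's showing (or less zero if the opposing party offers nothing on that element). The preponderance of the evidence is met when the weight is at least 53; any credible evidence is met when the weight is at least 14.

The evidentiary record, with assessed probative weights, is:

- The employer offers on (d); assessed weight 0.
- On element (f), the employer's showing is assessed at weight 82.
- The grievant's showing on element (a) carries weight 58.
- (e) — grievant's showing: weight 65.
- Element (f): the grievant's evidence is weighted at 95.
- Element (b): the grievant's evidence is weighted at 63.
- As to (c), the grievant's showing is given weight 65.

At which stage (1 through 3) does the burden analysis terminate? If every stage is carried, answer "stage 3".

stage 2

Stage 1 (grievant, the preponderance of the evidence, weight is at least 53): (a) 58 ≥ 53 — meets; (b) 63 ≥ 53 — meets; (c) 65 ≥ 53 — meets.
  The grievant carries Stage 1; the employer now bears the burden.
Stage 2 (employer, any credible evidence, weight is at least 14): (d) 0 < 14 — fails.
  Stage 2 not carried; the employer fails its burden.
The analysis ends at Stage 2; the grievant prevails.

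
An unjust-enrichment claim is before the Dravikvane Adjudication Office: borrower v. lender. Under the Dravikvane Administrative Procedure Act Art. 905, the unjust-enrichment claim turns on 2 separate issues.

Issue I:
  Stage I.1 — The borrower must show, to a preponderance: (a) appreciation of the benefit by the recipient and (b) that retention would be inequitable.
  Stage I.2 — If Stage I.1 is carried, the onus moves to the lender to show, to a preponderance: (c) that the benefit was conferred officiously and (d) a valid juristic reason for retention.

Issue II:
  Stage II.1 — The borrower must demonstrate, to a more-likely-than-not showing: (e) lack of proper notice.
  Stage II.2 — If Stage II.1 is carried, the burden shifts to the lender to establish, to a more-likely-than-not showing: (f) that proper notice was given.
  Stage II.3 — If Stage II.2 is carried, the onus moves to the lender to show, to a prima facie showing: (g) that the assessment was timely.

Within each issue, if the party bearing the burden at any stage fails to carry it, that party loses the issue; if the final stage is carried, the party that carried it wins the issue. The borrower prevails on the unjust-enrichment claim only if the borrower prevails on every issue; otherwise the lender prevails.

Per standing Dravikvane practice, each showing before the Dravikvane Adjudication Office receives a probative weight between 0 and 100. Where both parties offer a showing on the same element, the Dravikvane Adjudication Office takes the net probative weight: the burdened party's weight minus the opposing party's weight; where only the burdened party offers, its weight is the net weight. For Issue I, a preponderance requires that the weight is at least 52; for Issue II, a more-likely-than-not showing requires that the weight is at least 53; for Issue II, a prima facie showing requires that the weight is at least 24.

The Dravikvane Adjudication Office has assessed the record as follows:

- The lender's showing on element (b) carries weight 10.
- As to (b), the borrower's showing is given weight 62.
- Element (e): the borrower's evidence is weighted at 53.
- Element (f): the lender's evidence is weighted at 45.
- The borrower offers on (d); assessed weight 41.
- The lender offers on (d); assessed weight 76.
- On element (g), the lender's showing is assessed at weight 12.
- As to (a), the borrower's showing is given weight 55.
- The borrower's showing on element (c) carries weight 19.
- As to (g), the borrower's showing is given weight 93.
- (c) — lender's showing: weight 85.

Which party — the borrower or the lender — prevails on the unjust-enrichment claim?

— Issue I —
At Stage I.1 the borrower must meet a preponderance (weight is at least 52): on (a) the weight is 55, which does reach 52, so (a) meets the standard; on (b) the weight is 62 less the opposing 10 gives net 52, ≥ 52, so (b) meets the standard.
  Stage I.1 is satisfied; the onus moves to the lender.
At Stage I.2 the lender must meet a preponderance (weight is at least 52): on (c) the weight is 85 less the opposing 19 gives net 66, ≥ 52, so (c) meets the standard; on (d) the weight is 76 less the opposing 41 gives net 35, < 52, so (d) does not meet the standard.
  Not every element is met, so the lender fails to carry Stage I.2.
The borrower prevails on this issue.
— Issue II —
Stage II.1 — burden on borrower; standard: a more-likely-than-not showing (weight is at least 53).
    (e): 53 ≥ 53 [met]
  Stage II.1 carried; the burden shifts to the lender.
Stage II.2 — burden on lender; standard: a more-likely-than-not showing (weight is at least 53).
    (f): 45 < 53 [not met]
  Not every element is met, so the lender fails to carry Stage II.2.
The borrower prevails on this issue.
Per-issue: Issue I → borrower; Issue II → borrower. The borrower must prevail on every issue; overall, the borrower prevails.

borrower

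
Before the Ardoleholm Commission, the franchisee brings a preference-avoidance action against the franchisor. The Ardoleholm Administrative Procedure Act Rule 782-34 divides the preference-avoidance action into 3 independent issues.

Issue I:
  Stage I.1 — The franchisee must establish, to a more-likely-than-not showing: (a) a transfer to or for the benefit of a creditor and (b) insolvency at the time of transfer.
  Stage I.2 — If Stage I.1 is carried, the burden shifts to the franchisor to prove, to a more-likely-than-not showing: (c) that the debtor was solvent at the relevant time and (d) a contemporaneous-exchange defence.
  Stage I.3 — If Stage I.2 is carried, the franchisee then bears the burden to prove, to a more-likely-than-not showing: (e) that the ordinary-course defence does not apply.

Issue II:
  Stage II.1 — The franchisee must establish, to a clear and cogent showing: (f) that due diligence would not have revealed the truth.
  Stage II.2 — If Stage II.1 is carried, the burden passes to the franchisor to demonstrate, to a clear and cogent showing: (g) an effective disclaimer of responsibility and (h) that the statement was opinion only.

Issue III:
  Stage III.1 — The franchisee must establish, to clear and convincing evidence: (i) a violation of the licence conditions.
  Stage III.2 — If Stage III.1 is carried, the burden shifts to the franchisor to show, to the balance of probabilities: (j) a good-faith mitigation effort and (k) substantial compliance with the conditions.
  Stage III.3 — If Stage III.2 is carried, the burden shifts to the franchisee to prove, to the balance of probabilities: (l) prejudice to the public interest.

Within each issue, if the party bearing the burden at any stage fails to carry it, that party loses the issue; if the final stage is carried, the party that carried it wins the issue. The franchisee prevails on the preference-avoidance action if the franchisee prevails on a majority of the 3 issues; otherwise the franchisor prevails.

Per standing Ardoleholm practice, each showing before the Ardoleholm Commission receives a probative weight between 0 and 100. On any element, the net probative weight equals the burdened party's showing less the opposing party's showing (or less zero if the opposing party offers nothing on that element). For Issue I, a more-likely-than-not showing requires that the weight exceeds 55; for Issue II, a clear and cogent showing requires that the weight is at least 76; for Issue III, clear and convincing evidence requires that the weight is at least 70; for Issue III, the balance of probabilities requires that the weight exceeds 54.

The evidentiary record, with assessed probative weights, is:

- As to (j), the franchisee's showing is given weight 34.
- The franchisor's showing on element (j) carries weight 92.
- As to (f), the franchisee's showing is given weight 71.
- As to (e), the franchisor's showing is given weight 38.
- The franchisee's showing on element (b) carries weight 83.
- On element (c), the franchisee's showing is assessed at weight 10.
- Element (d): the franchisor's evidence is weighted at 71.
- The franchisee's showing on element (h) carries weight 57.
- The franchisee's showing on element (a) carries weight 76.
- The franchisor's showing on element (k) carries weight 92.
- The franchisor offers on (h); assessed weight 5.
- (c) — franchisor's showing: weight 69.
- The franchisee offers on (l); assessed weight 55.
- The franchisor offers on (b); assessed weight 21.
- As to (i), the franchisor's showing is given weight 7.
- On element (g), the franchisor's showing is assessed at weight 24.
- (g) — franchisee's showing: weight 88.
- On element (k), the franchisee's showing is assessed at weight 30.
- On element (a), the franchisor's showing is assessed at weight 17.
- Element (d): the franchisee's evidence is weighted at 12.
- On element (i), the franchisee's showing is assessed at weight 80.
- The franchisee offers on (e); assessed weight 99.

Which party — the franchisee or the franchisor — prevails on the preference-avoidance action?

franchisee

— Issue I —
Stage I.1 — burden on franchisee; standard: a more-likely-than-not showing (weight exceeds 55).
    (a): 76 − 17 = 59 > 55 [met]
    (b): 83 − 21 = 62 > 55 [met]
  Stage I.1 carried; the burden shifts to the franchisor.
Stage I.2 — burden on franchisor; standard: a more-likely-than-not showing (weight exceeds 55).
    (c): 69 − 10 = 59 > 55 [met]
    (d): 71 − 12 = 59 > 55 [met]
  Stage I.2 carried; the burden shifts to the franchisee.
Stage I.3 — burden on franchisee; standard: a more-likely-than-not showing (weight exceeds 55).
    (e): 99 − 38 = 61 > 55 [met]
  Stage I.3 carried; the final stage is satisfied.
With every stage satisfied, the franchisee prevails on this issue.
— Issue II —
Stage II.1 — burden on franchisee; standard: a clear and cogent showing (weight is at least 76).
    (f): 71 < 76 [not met]
  The franchisee does not carry Stage II.1.
So the franchisor prevails on this issue.
— Issue III —
Stage III.1 — burden on franchisee; standard: clear and convincing evidence (weight is at least 70).
    (i): 80 − 7 = 73 ≥ 70 [met]
  Stage III.1 carried; the burden shifts to the franchisor.
Stage III.2 — burden on franchisor; standard: the balance of probabilities (weight exceeds 54).
    (j): 92 − 34 = 58 > 54 [met]
    (k): 92 − 30 = 62 > 54 [met]
  Stage III.2 carried; the burden shifts to the franchisee.
Stage III.3 — burden on franchisee; standard: the balance of probabilities (weight exceeds 54).
    (l): 55 > 54 [met]
  All elements met at the final stage.
Every stage carried; the franchisee prevails on this issue.
Per-issue: Issue I → franchisee; Issue II → franchisor; Issue III → franchisee. The franchisee must prevail on a majority of issues; overall, the franchisee prevails.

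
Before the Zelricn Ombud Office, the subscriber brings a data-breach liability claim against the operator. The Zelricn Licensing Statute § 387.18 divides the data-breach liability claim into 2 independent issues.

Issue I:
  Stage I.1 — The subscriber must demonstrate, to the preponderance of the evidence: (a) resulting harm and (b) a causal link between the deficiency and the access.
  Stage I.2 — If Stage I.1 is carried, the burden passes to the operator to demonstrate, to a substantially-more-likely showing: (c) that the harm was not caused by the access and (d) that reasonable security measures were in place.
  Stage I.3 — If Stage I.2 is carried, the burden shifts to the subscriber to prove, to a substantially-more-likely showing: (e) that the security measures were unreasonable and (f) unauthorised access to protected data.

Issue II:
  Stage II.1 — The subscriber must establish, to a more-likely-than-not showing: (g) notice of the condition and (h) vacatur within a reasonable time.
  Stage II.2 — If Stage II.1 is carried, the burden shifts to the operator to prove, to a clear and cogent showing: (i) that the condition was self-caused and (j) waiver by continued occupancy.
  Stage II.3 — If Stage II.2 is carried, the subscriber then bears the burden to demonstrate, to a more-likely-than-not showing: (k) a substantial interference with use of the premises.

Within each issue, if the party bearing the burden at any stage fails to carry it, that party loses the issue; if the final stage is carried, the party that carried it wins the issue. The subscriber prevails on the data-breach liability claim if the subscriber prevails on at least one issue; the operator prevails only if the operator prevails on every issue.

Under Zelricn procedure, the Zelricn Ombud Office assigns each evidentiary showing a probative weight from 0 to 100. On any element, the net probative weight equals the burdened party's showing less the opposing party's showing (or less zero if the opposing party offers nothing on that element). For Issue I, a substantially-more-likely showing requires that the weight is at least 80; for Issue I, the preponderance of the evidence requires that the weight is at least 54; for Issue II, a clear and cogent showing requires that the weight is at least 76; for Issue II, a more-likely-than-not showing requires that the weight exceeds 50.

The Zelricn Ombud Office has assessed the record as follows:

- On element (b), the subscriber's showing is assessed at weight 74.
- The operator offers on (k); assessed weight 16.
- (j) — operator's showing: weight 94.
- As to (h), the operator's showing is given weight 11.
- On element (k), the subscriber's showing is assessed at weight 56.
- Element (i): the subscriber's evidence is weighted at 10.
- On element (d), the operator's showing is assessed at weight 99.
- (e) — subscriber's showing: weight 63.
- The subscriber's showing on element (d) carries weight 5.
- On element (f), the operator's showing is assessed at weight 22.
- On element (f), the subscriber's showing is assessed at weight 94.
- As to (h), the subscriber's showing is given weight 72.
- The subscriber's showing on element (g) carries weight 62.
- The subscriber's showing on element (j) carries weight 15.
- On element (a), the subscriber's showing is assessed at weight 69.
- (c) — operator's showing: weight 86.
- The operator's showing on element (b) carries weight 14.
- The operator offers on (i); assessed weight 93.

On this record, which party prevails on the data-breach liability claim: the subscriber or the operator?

— Issue I —
At Stage I.1 the subscriber must meet the preponderance of the evidence (weight is at least 54): on (a) the weight is 69, ≥ 54, so (a) meets the standard; on (b) the weight is 74 less the opposing 14 gives net 60, ≥ 54, so (b) meets the standard.
  The subscriber carries Stage I.1; the operator now bears the burden.
At Stage I.2 the operator must meet a substantially-more-likely showing (weight is at least 80): on (c) the weight is 86, which does reach 80, so (c) meets the standard; on (d) the weight is 99 less the opposing 5 gives net 94, ≥ 80, so (d) meets the standard.
  Stage I.2 is satisfied; the onus moves to the subscriber.
At Stage I.3 the subscriber must meet a substantially-more-likely showing (weight is at least 80): on (e) the weight is 63, < 80, so (e) does not meet the standard; on (f) the weight is 94 less the opposing 22 gives net 72, < 80, so (f) does not meet the standard.
  Stage I.3 not carried; the subscriber fails its burden.
So the operator prevails on this issue.
— Issue II —
Stage II.1 — burden on subscriber; standard: a more-likely-than-not showing (weight exceeds 50).
    (g): 62 > 50 [met]
    (h): 72 − 11 = 61 > 50 [met]
  All elements met. The burden passes to the operator.
Stage II.2 — burden on operator; standard: a clear and cogent showing (weight is at least 76).
    (i): 93 − 10 = 83 ≥ 76 [met]
    (j): 94 − 15 = 79 ≥ 76 [met]
  Stage II.2 is satisfied; the onus moves to the subscriber.
Stage II.3 — burden on subscriber; standard: a more-likely-than-not showing (weight exceeds 50).
    (k): 56 − 16 = 40 ≤ 50 [not met]
  Not every element is met, so the subscriber fails to carry Stage II.3.
So the operator prevails on this issue.
Per-issue: Issue I → operator; Issue II → operator. The subscriber must prevail on at least one issue; overall, the operator prevails.

operator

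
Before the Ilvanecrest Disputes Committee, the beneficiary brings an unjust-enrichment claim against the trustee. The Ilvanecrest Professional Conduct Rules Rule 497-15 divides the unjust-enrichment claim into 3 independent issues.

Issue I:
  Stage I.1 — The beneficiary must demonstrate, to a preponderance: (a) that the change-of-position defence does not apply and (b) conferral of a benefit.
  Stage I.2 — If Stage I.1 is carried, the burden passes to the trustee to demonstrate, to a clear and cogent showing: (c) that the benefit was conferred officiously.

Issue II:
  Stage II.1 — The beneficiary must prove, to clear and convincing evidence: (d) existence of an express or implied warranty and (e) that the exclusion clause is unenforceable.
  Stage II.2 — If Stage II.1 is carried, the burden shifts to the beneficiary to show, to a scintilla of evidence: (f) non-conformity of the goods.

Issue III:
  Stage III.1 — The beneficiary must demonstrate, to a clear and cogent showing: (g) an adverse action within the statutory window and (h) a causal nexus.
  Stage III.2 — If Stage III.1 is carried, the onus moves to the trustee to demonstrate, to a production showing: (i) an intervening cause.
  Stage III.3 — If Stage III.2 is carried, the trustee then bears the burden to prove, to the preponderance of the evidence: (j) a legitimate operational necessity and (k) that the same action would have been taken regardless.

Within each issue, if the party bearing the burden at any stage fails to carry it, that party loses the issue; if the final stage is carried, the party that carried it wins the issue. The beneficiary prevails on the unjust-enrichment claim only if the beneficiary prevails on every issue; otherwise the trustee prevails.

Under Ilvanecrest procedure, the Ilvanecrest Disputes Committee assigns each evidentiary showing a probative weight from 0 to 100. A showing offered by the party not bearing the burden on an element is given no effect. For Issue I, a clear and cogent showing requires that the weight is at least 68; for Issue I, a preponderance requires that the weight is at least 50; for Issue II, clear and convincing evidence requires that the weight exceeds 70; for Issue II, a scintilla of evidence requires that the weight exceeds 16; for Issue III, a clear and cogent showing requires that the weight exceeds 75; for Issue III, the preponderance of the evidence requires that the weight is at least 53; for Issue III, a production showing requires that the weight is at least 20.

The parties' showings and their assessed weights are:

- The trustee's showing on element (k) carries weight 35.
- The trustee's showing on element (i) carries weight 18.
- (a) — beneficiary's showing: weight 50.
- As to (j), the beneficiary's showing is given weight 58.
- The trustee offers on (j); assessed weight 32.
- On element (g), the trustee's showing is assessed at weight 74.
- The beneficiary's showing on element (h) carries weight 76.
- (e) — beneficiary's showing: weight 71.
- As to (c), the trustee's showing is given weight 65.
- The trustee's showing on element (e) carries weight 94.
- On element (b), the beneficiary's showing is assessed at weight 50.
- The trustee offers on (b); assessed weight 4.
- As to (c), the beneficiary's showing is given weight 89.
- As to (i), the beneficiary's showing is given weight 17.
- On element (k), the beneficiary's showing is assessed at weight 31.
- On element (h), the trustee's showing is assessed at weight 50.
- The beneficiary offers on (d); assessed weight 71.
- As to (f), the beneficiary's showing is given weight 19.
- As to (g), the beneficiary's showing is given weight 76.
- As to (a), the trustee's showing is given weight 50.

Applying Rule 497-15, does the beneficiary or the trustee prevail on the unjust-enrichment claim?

— Issue I —
Stage I.1 — burden on beneficiary; standard: a preponderance (weight is at least 50).
    (a): 50 (trustee's 50 disregarded) ≥ 50 [met]
    (b): 50 (trustee's 4 disregarded) ≥ 50 [met]
  Stage I.1 is satisfied; the onus moves to the trustee.
Stage I.2 — burden on trustee; standard: a clear and cogent showing (weight is at least 68).
    (c): 65 (beneficiary's 89 disregarded) < 68 [not met]
  Stage I.2 not carried; the trustee fails its burden.
The beneficiary prevails on this issue.
— Issue II —
At Stage II.1 the beneficiary must meet clear and convincing evidence (weight exceeds 70): on (d) the weight is 71, > 70, so (d) meets the standard; on (e) the weight is 71 (the trustee's 94 is given no effect), > 70, so (e) meets the standard.
  Stage II.1 is satisfied; the beneficiary continues to bear the burden.
At Stage II.2 the beneficiary must meet a scintilla of evidence (weight exceeds 16): on (f) the weight is 19, > 16, so (f) meets the standard.
  The beneficiary carries the last stage.
With every stage satisfied, the beneficiary prevails on this issue.
— Issue III —
Stage III.1 (beneficiary, a clear and cogent showing, weight exceeds 75): (g) 76 (trustee's 74 disregarded) > 75 — meets; (h) 76 (trustee's 50 disregarded) > 75 — meets.
  Stage III.1 is satisfied; the onus moves to the trustee.
Stage III.2 (trustee, a production showing, weight is at least 20): (i) 18 (beneficiary's 17 disregarded) < 20 — fails.
  Stage III.2 not carried; the trustee fails its burden.
The beneficiary prevails on this issue.
Per-issue: Issue I → beneficiary; Issue II → beneficiary; Issue III → beneficiary. The beneficiary must prevail on every issue; overall, the beneficiary prevails.

beneficiary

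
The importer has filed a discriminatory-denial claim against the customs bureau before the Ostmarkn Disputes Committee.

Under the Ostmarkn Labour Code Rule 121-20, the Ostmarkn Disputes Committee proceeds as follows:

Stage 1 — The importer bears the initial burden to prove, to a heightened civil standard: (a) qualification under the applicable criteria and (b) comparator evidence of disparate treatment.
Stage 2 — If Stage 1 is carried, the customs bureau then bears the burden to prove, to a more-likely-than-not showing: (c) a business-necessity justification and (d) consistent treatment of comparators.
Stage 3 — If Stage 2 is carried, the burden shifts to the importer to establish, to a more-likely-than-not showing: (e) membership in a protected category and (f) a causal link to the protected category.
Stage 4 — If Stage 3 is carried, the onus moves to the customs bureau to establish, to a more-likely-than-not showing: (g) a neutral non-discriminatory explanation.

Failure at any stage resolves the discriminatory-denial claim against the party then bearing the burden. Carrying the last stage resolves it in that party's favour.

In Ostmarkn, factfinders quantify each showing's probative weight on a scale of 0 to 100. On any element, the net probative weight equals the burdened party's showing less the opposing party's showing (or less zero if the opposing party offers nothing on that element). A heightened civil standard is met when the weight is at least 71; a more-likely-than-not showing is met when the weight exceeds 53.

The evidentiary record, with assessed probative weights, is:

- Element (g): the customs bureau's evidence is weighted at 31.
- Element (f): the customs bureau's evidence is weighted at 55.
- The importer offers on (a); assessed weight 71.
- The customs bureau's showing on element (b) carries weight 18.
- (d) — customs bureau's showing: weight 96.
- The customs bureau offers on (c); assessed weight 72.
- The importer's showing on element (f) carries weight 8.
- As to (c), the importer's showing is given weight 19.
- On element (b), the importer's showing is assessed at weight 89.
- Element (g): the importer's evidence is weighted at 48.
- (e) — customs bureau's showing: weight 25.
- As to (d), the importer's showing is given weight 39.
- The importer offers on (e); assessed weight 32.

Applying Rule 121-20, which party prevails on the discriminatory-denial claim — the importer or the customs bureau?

Stage 1 — burden on importer; standard: a heightened civil standard (weight is at least 71).
    (a): 71 ≥ 71 [met]
    (b): 89 − 18 = 71 ≥ 71 [met]
  Stage 1 carried; the burden shifts to the customs bureau.
Stage 2 — burden on customs bureau; standard: a more-likely-than-not showing (weight exceeds 53).
    (c): 72 − 19 = 53 ≤ 53 [not met]
    (d): 96 − 39 = 57 > 53 [met]
  Not every element is met, so the customs bureau fails to carry Stage 2.
So the importer prevails.

importer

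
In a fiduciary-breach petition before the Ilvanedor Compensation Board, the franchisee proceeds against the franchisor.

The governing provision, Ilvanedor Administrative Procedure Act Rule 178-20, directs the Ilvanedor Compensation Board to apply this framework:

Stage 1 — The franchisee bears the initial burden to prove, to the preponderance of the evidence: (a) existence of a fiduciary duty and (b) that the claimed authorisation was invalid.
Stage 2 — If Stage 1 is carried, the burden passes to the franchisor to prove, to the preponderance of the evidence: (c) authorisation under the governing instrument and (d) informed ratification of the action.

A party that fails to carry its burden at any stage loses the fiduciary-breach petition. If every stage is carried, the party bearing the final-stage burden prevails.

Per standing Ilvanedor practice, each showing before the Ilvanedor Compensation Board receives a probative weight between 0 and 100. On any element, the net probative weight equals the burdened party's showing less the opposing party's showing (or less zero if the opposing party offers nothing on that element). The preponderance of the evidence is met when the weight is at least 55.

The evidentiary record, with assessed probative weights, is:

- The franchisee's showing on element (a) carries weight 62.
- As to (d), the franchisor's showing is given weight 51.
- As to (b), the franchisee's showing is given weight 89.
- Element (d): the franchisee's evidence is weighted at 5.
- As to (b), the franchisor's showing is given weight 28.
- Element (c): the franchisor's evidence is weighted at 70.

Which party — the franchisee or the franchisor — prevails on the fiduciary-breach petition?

At Stage 1 the franchisee must meet the preponderance of the evidence (weight is at least 55): on (a) the weight is 62, ≥ 55, so (a) meets the standard; on (b) the weight is 89 less the opposing 28 gives net 61, ≥ 55, so (b) meets the standard.
  All elements met. The burden passes to the franchisor.
At Stage 2 the franchisor must meet the preponderance of the evidence (weight is at least 55): on (c) the weight is 70, ≥ 55, so (c) meets the standard; on (d) the weight is 51 less the opposing 5 gives net 46, which does not reach 55, so (d) does not meet the standard.
  Not every element is met, so the franchisor fails to carry Stage 2.
So the franchisee prevails.

franchisee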